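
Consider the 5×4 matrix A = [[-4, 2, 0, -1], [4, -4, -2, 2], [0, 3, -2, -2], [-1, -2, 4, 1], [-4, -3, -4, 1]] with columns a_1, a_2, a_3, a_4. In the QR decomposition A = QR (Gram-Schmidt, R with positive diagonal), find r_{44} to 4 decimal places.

a_1 = (-4, 4, 0, -1, -4); ‖a_1‖ = 7.0000, so e_1 = (-0.5714, 0.5714, 0.0000, -0.1429, -0.5714).
e_1·a_2 = (-0.5714)·2 + 0.5714·(-4) + 0.0000·3 + (-0.1429)·(-2) + (-0.5714)·(-3) = -1.4286.
u_2 = a_2 + 1.4286·e_1 = (1.1837, -3.1837, 3.0000, -2.2041, -3.8163).
‖u_2‖ = 6.3213, so e_2 = (0.1873, -0.5036, 0.4746, -0.3487, -0.6037).
e_1·a_3 = (-0.5714)·0 + 0.5714·(-2) + 0.0000·(-2) + (-0.1429)·4 + (-0.5714)·(-4) = 0.5714; e_2·a_3 = 0.1873·0 + (-0.5036)·(-2) + 0.4746·(-2) + (-0.3487)·4 + (-0.6037)·(-4) = 1.0783.
u_3 = a_3 − 0.5714·e_1 − 1.0783·e_2 = (0.1246, -1.7835, -2.5117, 4.4576, -3.0225).
‖u_3‖ = 6.2057, so e_3 = (0.0201, -0.2874, -0.4047, 0.7183, -0.4870).
e_1·a_4 = (-0.5714)·(-1) + 0.5714·2 + 0.0000·(-2) + (-0.1429)·1 + (-0.5714)·1 = 1.0000; e_2·a_4 = 0.1873·(-1) + (-0.5036)·2 + 0.4746·(-2) + (-0.3487)·1 + (-0.6037)·1 = -3.0961; e_3·a_4 = 0.0201·(-1) + (-0.2874)·2 + (-0.4047)·(-2) + 0.7183·1 + (-0.4870)·1 = 0.4459.
u_4 = a_4 − 1.0000·e_1 + 3.0961·e_2 − 0.4459·e_3 = (0.1422, -0.0026, -0.3502, -0.2570, -0.0806).
r_{44} = ‖u_4‖ = 0.4641.

r_{44} = 0.4641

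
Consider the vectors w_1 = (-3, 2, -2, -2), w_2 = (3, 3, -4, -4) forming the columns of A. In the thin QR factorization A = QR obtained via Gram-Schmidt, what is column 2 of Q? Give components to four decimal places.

e_2 = (0.7499, 0.2720, -0.4264, -0.4264)

e_1 = w_1/‖w_1‖ = (-3, 2, -2, -2)/4.5826 = (-0.6547, 0.4364, -0.4364, -0.4364).
r_{12} = e_1·w_2 = 2.8368.
u_2 = w_2 − 2.8368·e_1 = (4.8571, 1.7619, -2.7619, -2.7619).
‖u_2‖ = 6.4771, so e_2 = (0.7499, 0.2720, -0.4264, -0.4264).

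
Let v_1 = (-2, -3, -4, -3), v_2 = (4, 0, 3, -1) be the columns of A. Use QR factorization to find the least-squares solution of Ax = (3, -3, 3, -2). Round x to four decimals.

v_1 = (-2, -3, -4, -3); ‖v_1‖ = 6.1644, so q_1 = (-0.3244, -0.4867, -0.6489, -0.4867).
q_1·v_2 = (-0.3244)·4 + (-0.4867)·0 + (-0.6489)·3 + (-0.4867)·(-1) = -2.7578.
u_2 = v_2 + 2.7578·q_1 = (3.1053, -1.3421, 1.2105, -2.3421).
‖u_2‖ = 4.2889, so q_2 = (0.7240, -0.3129, 0.2822, -0.5461).
Qᵀb = (-0.4867, 5.0497).
Back-substitute: x_2 = 5.0497/4.2889 = 1.1774.
x_1 = (-0.4867 + 2.7578·1.1774)/6.1644 = 0.4478.

x = (0.4478, 1.1774)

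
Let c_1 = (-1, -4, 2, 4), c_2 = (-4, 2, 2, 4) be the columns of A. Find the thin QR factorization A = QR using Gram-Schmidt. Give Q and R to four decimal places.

Q = [[-0.1644, -0.6203], [-0.6576, 0.6485], [0.3288, 0.1974], [0.6576, 0.3947]], R = [[6.0828, 2.6304], [0.0000, 5.7516]]

e_1 = c_1/‖c_1‖ = (-1, -4, 2, 4)/6.0828 = (-0.1644, -0.6576, 0.3288, 0.6576).
r_{12} = e_1·c_2 = 2.6304.
u_2 = c_2 − 2.6304·e_1 = (-3.5676, 3.7297, 1.1351, 2.2703).
‖u_2‖ = 5.7516, so e_2 = (-0.6203, 0.6485, 0.1974, 0.3947).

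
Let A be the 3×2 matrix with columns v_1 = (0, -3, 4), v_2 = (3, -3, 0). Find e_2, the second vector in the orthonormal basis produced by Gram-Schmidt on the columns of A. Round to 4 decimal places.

e_2 = (0.7809, -0.4998, -0.3748)

v_1 = (0, -3, 4); ‖v_1‖ = 5.0000, so e_1 = (0.0000, -0.6000, 0.8000).
e_1·v_2 = 0.0000·3 + (-0.6000)·(-3) + 0.8000·0 = 1.8000.
u_2 = v_2 − 1.8000·e_1 = (3.0000, -1.9200, -1.4400).
‖u_2‖ = 3.8419, so e_2 = (0.7809, -0.4998, -0.3748).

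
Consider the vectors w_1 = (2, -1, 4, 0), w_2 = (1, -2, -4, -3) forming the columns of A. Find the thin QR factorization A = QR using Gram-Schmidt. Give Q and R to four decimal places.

Q = [[0.4364, 0.4454], [-0.2182, -0.5345], [0.8729, -0.3563], [0.0000, -0.6236]], R = [[4.5826, -2.6186], [0.0000, 4.8107]]

q_1 = w_1/‖w_1‖ = (2, -1, 4, 0)/4.5826 = (0.4364, -0.2182, 0.8729, 0.0000).
r_{12} = q_1·w_2 = -2.6186.
u_2 = w_2 + 2.6186·q_1 = (2.1429, -2.5714, -1.7143, -3.0000).
‖u_2‖ = 4.8107, so q_2 = (0.4454, -0.5345, -0.3563, -0.6236).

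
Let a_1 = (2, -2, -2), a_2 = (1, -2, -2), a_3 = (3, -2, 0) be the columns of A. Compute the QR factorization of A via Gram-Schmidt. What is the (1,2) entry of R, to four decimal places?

r_{12} = 2.8868

a_1 = (2, -2, -2); ‖a_1‖ = 3.4641, so q_1 = (0.5774, -0.5774, -0.5774).
r_{12} = q_1·a_2 = 2.8868.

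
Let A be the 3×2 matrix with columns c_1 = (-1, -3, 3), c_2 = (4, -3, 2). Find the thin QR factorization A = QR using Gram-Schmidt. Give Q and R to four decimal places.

Q = [[-0.2294, 0.9625], [-0.6882, -0.2655], [0.6882, 0.0553]], R = [[4.3589, 2.5236], [0.0000, 4.7573]]

e_1 = c_1/‖c_1‖ = (-1, -3, 3)/4.3589 = (-0.2294, -0.6882, 0.6882).
r_{12} = e_1·c_2 = 2.5236.
u_2 = c_2 − 2.5236·e_1 = (4.5789, -1.2632, 0.2632).
‖u_2‖ = 4.7573, so e_2 = (0.9625, -0.2655, 0.0553).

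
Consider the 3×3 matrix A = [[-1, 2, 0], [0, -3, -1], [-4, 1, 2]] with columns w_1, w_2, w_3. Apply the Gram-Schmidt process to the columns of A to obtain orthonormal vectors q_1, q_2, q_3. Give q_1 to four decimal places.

q_1 = w_1/‖w_1‖ = (-1, 0, -4)/4.1231 = (-0.2425, 0.0000, -0.9701).

q_1 = (-0.2425, 0.0000, -0.9701)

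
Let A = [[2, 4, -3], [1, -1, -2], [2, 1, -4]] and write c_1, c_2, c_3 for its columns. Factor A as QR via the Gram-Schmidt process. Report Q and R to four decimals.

Q = [[0.6667, 0.6667, 0.3333], [0.3333, -0.6667, 0.6667], [0.6667, -0.3333, -0.6667]], R = [[3.0000, 3.0000, -5.3333], [0.0000, 3.0000, 0.6667], [0.0000, 0.0000, 0.3333]]

c_1 = (2, 1, 2); ‖c_1‖ = 3.0000, so q_1 = (0.6667, 0.3333, 0.6667).
q_1·c_2 = 0.6667·4 + 0.3333·(-1) + 0.6667·1 = 3.0000.
u_2 = c_2 − 3.0000·q_1 = (2.0000, -2.0000, -1.0000).
‖u_2‖ = 3.0000, so q_2 = (0.6667, -0.6667, -0.3333).
q_1·c_3 = 0.6667·(-3) + 0.3333·(-2) + 0.6667·(-4) = -5.3333; q_2·c_3 = 0.6667·(-3) + (-0.6667)·(-2) + (-0.3333)·(-4) = 0.6667.
u_3 = c_3 + 5.3333·q_1 − 0.6667·q_2 = (0.1111, 0.2222, -0.2222).
‖u_3‖ = 0.3333, so q_3 = (0.3333, 0.6667, -0.6667).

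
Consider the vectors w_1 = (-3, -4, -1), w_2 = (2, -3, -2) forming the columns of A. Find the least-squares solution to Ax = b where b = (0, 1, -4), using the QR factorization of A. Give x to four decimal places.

e_1 = w_1/‖w_1‖ = (-3, -4, -1)/5.0990 = (-0.5883, -0.7845, -0.1961).
r_{12} = e_1·w_2 = 1.5689.
u_2 = w_2 − 1.5689·e_1 = (2.9231, -1.7692, -1.6923).
‖u_2‖ = 3.8129, so e_2 = (0.7666, -0.4640, -0.4438).
Qᵀb = (0.0000, 1.3113).
Back-substitute: x_2 = 1.3113/3.8129 = 0.3439.
x_1 = (0.0000 − 1.5689·0.3439)/5.0990 = -0.1058.

x = (-0.1058, 0.3439)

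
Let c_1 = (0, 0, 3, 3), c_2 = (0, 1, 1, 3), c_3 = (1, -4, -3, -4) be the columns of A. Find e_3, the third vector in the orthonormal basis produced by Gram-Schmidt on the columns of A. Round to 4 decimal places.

e_3 = (0.3303, -0.7707, -0.3853, 0.3853)

c_1 = (0, 0, 3, 3); ‖c_1‖ = 4.2426, so e_1 = (0.0000, 0.0000, 0.7071, 0.7071).
e_1·c_2 = 0.0000·0 + 0.0000·1 + 0.7071·1 + 0.7071·3 = 2.8284.
u_2 = c_2 − 2.8284·e_1 = (0.0000, 1.0000, -1.0000, 1.0000).
‖u_2‖ = 1.7321, so e_2 = (0.0000, 0.5774, -0.5774, 0.5774).
e_1·c_3 = 0.0000·1 + 0.0000·(-4) + 0.7071·(-3) + 0.7071·(-4) = -4.9497; e_2·c_3 = 0.0000·1 + 0.5774·(-4) + (-0.5774)·(-3) + 0.5774·(-4) = -2.8868.
u_3 = c_3 + 4.9497·e_1 + 2.8868·e_2 = (1.0000, -2.3333, -1.1667, 1.1667).
‖u_3‖ = 3.0277, so e_3 = (0.3303, -0.7707, -0.3853, 0.3853).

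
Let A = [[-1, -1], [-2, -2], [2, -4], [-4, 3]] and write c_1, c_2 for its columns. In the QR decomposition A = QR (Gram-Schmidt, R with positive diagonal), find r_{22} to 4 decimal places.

r_{22} = 4.5826

c_1 = (-1, -2, 2, -4); ‖c_1‖ = 5.0000, so e_1 = (-0.2000, -0.4000, 0.4000, -0.8000).
e_1·c_2 = (-0.2000)·(-1) + (-0.4000)·(-2) + 0.4000·(-4) + (-0.8000)·3 = -3.0000.
u_2 = c_2 + 3.0000·e_1 = (-1.6000, -3.2000, -2.8000, 0.6000).
r_{22} = ‖u_2‖ = 4.5826.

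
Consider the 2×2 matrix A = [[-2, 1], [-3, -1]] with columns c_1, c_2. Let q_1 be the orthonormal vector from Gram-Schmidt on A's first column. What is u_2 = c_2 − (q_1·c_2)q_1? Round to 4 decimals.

u_2 = (1.1538, -0.7692)

c_1 = (-2, -3); ‖c_1‖ = 3.6056, so q_1 = (-0.5547, -0.8321).
q_1·c_2 = (-0.5547)·1 + (-0.8321)·(-1) = 0.2774.
u_2 = c_2 − 0.2774·q_1 = (1.1538, -0.7692).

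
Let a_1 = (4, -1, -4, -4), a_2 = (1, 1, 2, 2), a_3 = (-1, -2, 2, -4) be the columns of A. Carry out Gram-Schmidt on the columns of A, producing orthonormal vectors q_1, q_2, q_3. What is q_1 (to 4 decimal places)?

q_1 = (0.5714, -0.1429, -0.5714, -0.5714)

a_1 = (4, -1, -4, -4); ‖a_1‖ = 7.0000, so q_1 = (0.5714, -0.1429, -0.5714, -0.5714).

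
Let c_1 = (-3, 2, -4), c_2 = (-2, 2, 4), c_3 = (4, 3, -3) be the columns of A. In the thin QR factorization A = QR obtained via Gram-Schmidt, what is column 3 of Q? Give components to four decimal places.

e_3 = (0.6228, 0.7785, -0.0778)

c_1 = (-3, 2, -4); ‖c_1‖ = 5.3852, so e_1 = (-0.5571, 0.3714, -0.7428).
e_1·c_2 = (-0.5571)·(-2) + 0.3714·2 + (-0.7428)·4 = -1.1142.
u_2 = c_2 + 1.1142·e_1 = (-2.6207, 2.4138, 3.1724).
‖u_2‖ = 4.7706, so e_2 = (-0.5493, 0.5060, 0.6650).
e_1·c_3 = (-0.5571)·4 + 0.3714·3 + (-0.7428)·(-3) = 1.1142; e_2·c_3 = (-0.5493)·4 + 0.5060·3 + 0.6650·(-3) = -2.6744.
u_3 = c_3 − 1.1142·e_1 + 2.6744·e_2 = (3.1515, 3.9394, -0.3939).
‖u_3‖ = 5.0602, so e_3 = (0.6228, 0.7785, -0.0778).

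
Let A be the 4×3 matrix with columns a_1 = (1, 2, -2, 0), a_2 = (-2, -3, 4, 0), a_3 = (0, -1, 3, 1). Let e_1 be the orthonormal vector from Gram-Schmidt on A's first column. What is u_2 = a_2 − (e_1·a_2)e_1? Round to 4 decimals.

u_2 = (-0.2222, 0.5556, 0.4444, 0.0000)

e_1 = a_1/‖a_1‖ = (1, 2, -2, 0)/3.0000 = (0.3333, 0.6667, -0.6667, 0.0000).
r_{12} = e_1·a_2 = -5.3333.
u_2 = a_2 + 5.3333·e_1 = (-0.2222, 0.5556, 0.4444, 0.0000).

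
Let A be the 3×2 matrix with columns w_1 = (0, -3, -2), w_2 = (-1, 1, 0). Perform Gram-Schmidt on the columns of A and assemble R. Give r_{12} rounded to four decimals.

r_{12} = -0.8321

q_1 = w_1/‖w_1‖ = (0, -3, -2)/3.6056 = (0.0000, -0.8321, -0.5547).
r_{12} = q_1·w_2 = -0.8321.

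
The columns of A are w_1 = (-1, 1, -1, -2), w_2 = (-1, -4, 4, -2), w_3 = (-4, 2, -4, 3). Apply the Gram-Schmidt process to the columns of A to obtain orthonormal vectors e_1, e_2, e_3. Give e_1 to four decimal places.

w_1 = (-1, 1, -1, -2); ‖w_1‖ = 2.6458, so e_1 = (-0.3780, 0.3780, -0.3780, -0.7559).

e_1 = (-0.3780, 0.3780, -0.3780, -0.7559)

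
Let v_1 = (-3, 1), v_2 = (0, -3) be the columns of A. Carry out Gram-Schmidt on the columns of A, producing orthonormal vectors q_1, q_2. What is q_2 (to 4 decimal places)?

v_1 = (-3, 1); ‖v_1‖ = 3.1623, so q_1 = (-0.9487, 0.3162).
q_1·v_2 = (-0.9487)·0 + 0.3162·(-3) = -0.9487.
u_2 = v_2 + 0.9487·q_1 = (-0.9000, -2.7000).
‖u_2‖ = 2.8460, so q_2 = (-0.3162, -0.9487).

q_2 = (-0.3162, -0.9487)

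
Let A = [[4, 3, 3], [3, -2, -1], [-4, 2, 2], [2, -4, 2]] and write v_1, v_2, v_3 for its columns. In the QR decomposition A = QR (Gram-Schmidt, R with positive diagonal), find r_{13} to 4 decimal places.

r_{13} = 0.7454

v_1 = (4, 3, -4, 2); ‖v_1‖ = 6.7082, so e_1 = (0.5963, 0.4472, -0.5963, 0.2981).
r_{13} = e_1·v_3 = 0.7454.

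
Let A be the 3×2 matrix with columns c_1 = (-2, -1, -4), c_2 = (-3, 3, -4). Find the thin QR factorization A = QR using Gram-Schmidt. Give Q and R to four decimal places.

c_1 = (-2, -1, -4); ‖c_1‖ = 4.5826, so e_1 = (-0.4364, -0.2182, -0.8729).
e_1·c_2 = (-0.4364)·(-3) + (-0.2182)·3 + (-0.8729)·(-4) = 4.1461.
u_2 = c_2 − 4.1461·e_1 = (-1.1905, 3.9048, -0.3810).
‖u_2‖ = 4.0999, so e_2 = (-0.2904, 0.9524, -0.0929).

Q = [[-0.4364, -0.2904], [-0.2182, 0.9524], [-0.8729, -0.0929]], R = [[4.5826, 4.1461], [0.0000, 4.0999]]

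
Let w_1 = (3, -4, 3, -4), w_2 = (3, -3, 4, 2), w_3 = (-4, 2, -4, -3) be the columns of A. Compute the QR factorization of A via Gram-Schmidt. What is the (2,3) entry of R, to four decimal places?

r_{23} = -5.9409

w_1 = (3, -4, 3, -4); ‖w_1‖ = 7.0711, so e_1 = (0.4243, -0.5657, 0.4243, -0.5657).
e_1·w_2 = 0.4243·3 + (-0.5657)·(-3) + 0.4243·4 + (-0.5657)·2 = 3.5355.
u_2 = w_2 − 3.5355·e_1 = (1.5000, -1.0000, 2.5000, 4.0000).
‖u_2‖ = 5.0498, so e_2 = (0.2970, -0.1980, 0.4951, 0.7921).
r_{23} = e_2·w_3 = -5.9409.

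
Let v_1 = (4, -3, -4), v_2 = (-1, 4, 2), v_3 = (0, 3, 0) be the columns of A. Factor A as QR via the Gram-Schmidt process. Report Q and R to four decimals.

Q = [[0.6247, 0.5088, -0.5923], [-0.4685, 0.8511, 0.2369], [-0.6247, -0.1295, -0.7701]], R = [[6.4031, -3.7482, -1.4056], [0.0000, 2.6365, 2.5533], [0.0000, 0.0000, 0.7108]]

v_1 = (4, -3, -4); ‖v_1‖ = 6.4031, so q_1 = (0.6247, -0.4685, -0.6247).
q_1·v_2 = 0.6247·(-1) + (-0.4685)·4 + (-0.6247)·2 = -3.7482.
u_2 = v_2 + 3.7482·q_1 = (1.3415, 2.2439, -0.3415).
‖u_2‖ = 2.6365, so q_2 = (0.5088, 0.8511, -0.1295).
q_1·v_3 = 0.6247·0 + (-0.4685)·3 + (-0.6247)·0 = -1.4056; q_2·v_3 = 0.5088·0 + 0.8511·3 + (-0.1295)·0 = 2.5533.
u_3 = v_3 + 1.4056·q_1 − 2.5533·q_2 = (-0.4211, 0.1684, -0.5474).
‖u_3‖ = 0.7108, so q_3 = (-0.5923, 0.2369, -0.7701).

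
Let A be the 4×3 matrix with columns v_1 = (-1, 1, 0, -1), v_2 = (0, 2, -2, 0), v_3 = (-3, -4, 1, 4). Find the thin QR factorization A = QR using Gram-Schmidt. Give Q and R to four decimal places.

v_1 = (-1, 1, 0, -1); ‖v_1‖ = 1.7321, so q_1 = (-0.5774, 0.5774, 0.0000, -0.5774).
q_1·v_2 = (-0.5774)·0 + 0.5774·2 + 0.0000·(-2) + (-0.5774)·0 = 1.1547.
u_2 = v_2 − 1.1547·q_1 = (0.6667, 1.3333, -2.0000, 0.6667).
‖u_2‖ = 2.5820, so q_2 = (0.2582, 0.5164, -0.7746, 0.2582).
q_1·v_3 = (-0.5774)·(-3) + 0.5774·(-4) + 0.0000·1 + (-0.5774)·4 = -2.8868; q_2·v_3 = 0.2582·(-3) + 0.5164·(-4) + (-0.7746)·1 + 0.2582·4 = -2.5820.
u_3 = v_3 + 2.8868·q_1 + 2.5820·q_2 = (-4.0000, -1.0000, -1.0000, 3.0000).
‖u_3‖ = 5.1962, so q_3 = (-0.7698, -0.1925, -0.1925, 0.5774).

Q = [[-0.5774, 0.2582, -0.7698], [0.5774, 0.5164, -0.1925], [0.0000, -0.7746, -0.1925], [-0.5774, 0.2582, 0.5774]], R = [[1.7321, 1.1547, -2.8868], [0.0000, 2.5820, -2.5820], [0.0000, 0.0000, 5.1962]]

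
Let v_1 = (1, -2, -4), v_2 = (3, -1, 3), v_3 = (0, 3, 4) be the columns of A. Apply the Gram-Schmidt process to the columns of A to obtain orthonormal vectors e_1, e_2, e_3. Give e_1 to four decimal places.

e_1 = (0.2182, -0.4364, -0.8729)

e_1 = v_1/‖v_1‖ = (1, -2, -4)/4.5826 = (0.2182, -0.4364, -0.8729).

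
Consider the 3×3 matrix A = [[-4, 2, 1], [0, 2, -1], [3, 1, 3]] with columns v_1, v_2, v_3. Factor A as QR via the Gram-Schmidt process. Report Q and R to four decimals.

Q = [[-0.8000, 0.4243, 0.4243], [0.0000, 0.7071, -0.7071], [0.6000, 0.5657, 0.5657]], R = [[5.0000, -1.0000, 1.0000], [0.0000, 2.8284, 1.4142], [0.0000, 0.0000, 2.8284]]

q_1 = v_1/‖v_1‖ = (-4, 0, 3)/5.0000 = (-0.8000, 0.0000, 0.6000).
r_{12} = q_1·v_2 = -1.0000.
u_2 = v_2 + 1.0000·q_1 = (1.2000, 2.0000, 1.6000).
‖u_2‖ = 2.8284, so q_2 = (0.4243, 0.7071, 0.5657).
r_{13} = q_1·v_3 = 1.0000; r_{23} = q_2·v_3 = 1.4142.
u_3 = v_3 − 1.0000·q_1 − 1.4142·q_2 = (1.2000, -2.0000, 1.6000).
‖u_3‖ = 2.8284, so q_3 = (0.4243, -0.7071, 0.5657).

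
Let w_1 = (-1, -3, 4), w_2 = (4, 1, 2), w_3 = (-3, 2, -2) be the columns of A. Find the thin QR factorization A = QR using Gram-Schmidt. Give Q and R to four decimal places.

Q = [[-0.1961, 0.8821, -0.4284], [-0.5883, 0.2436, 0.7710], [0.7845, 0.4032, 0.4712]], R = [[5.0990, 0.1961, -2.1573], [0.0000, 4.5784, -2.9654], [0.0000, 0.0000, 1.8848]]

w_1 = (-1, -3, 4); ‖w_1‖ = 5.0990, so q_1 = (-0.1961, -0.5883, 0.7845).
q_1·w_2 = (-0.1961)·4 + (-0.5883)·1 + 0.7845·2 = 0.1961.
u_2 = w_2 − 0.1961·q_1 = (4.0385, 1.1154, 1.8462).
‖u_2‖ = 4.5784, so q_2 = (0.8821, 0.2436, 0.4032).
q_1·w_3 = (-0.1961)·(-3) + (-0.5883)·2 + 0.7845·(-2) = -2.1573; q_2·w_3 = 0.8821·(-3) + 0.2436·2 + 0.4032·(-2) = -2.9654.
u_3 = w_3 + 2.1573·q_1 + 2.9654·q_2 = (-0.8073, 1.4532, 0.8881).
‖u_3‖ = 1.8848, so q_3 = (-0.4284, 0.7710, 0.4712).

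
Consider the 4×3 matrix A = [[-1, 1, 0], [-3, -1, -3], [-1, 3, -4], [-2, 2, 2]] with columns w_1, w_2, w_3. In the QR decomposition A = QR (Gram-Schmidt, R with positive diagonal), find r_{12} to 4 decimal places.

q_1 = w_1/‖w_1‖ = (-1, -3, -1, -2)/3.8730 = (-0.2582, -0.7746, -0.2582, -0.5164).
r_{12} = q_1·w_2 = -1.2910.

r_{12} = -1.2910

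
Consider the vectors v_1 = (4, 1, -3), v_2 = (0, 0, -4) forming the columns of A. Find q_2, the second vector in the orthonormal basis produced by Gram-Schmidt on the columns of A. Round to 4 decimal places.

v_1 = (4, 1, -3); ‖v_1‖ = 5.0990, so q_1 = (0.7845, 0.1961, -0.5883).
q_1·v_2 = 0.7845·0 + 0.1961·0 + (-0.5883)·(-4) = 2.3534.
u_2 = v_2 − 2.3534·q_1 = (-1.8462, -0.4615, -2.6154).
‖u_2‖ = 3.2344, so q_2 = (-0.5708, -0.1427, -0.8086).

q_2 = (-0.5708, -0.1427, -0.8086)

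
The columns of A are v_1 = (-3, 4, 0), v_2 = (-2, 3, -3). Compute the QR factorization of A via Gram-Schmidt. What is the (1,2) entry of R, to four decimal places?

e_1 = v_1/‖v_1‖ = (-3, 4, 0)/5.0000 = (-0.6000, 0.8000, 0.0000).
r_{12} = e_1·v_2 = 3.6000.

r_{12} = 3.6000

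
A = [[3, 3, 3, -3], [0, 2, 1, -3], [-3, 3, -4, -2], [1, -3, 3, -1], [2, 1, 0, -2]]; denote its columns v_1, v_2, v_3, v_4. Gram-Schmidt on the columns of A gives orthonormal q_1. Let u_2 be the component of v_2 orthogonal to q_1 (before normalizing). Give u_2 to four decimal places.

u_2 = (3.1304, 2.0000, 2.8696, -2.9565, 1.0870)

v_1 = (3, 0, -3, 1, 2); ‖v_1‖ = 4.7958, so q_1 = (0.6255, 0.0000, -0.6255, 0.2085, 0.4170).
q_1·v_2 = 0.6255·3 + 0.0000·2 + (-0.6255)·3 + 0.2085·(-3) + 0.4170·1 = -0.2085.
u_2 = v_2 + 0.2085·q_1 = (3.1304, 2.0000, 2.8696, -2.9565, 1.0870).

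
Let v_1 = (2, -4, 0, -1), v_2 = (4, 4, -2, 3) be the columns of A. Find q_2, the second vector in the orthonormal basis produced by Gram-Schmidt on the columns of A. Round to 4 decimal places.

v_1 = (2, -4, 0, -1); ‖v_1‖ = 4.5826, so q_1 = (0.4364, -0.8729, 0.0000, -0.2182).
q_1·v_2 = 0.4364·4 + (-0.8729)·4 + 0.0000·(-2) + (-0.2182)·3 = -2.4004.
u_2 = v_2 + 2.4004·q_1 = (5.0476, 1.9048, -2.0000, 2.4762).
‖u_2‖ = 6.2640, so q_2 = (0.8058, 0.3041, -0.3193, 0.3953).

q_2 = (0.8058, 0.3041, -0.3193, 0.3953)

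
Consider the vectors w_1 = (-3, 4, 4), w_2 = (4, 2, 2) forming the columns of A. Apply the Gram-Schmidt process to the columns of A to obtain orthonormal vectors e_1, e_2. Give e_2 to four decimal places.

w_1 = (-3, 4, 4); ‖w_1‖ = 6.4031, so e_1 = (-0.4685, 0.6247, 0.6247).
e_1·w_2 = (-0.4685)·4 + 0.6247·2 + 0.6247·2 = 0.6247.
u_2 = w_2 − 0.6247·e_1 = (4.2927, 1.6098, 1.6098).
‖u_2‖ = 4.8590, so e_2 = (0.8835, 0.3313, 0.3313).

e_2 = (0.8835, 0.3313, 0.3313)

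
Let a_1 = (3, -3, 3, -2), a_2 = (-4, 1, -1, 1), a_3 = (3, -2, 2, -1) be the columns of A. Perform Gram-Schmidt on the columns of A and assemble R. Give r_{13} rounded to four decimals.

r_{13} = 4.1309

e_1 = a_1/‖a_1‖ = (3, -3, 3, -2)/5.5678 = (0.5388, -0.5388, 0.5388, -0.3592).
r_{13} = e_1·a_3 = 4.1309.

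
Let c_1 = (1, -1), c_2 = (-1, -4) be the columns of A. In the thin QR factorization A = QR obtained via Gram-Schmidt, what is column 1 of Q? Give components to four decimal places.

q_1 = (0.7071, -0.7071)

q_1 = c_1/‖c_1‖ = (1, -1)/1.4142 = (0.7071, -0.7071).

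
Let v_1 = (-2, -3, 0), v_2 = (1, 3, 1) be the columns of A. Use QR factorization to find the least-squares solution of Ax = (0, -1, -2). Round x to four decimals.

q_1 = v_1/‖v_1‖ = (-2, -3, 0)/3.6056 = (-0.5547, -0.8321, 0.0000).
r_{12} = q_1·v_2 = -3.0509.
u_2 = v_2 + 3.0509·q_1 = (-0.6923, 0.4615, 1.0000).
‖u_2‖ = 1.3009, so q_2 = (-0.5322, 0.3548, 0.7687).
Qᵀb = (0.8321, -1.8922).
Back-substitute: x_2 = -1.8922/1.3009 = -1.4545.
x_1 = (0.8321 + 3.0509·(-1.4545))/3.6056 = -1.0000.

x = (-1.0000, -1.4545)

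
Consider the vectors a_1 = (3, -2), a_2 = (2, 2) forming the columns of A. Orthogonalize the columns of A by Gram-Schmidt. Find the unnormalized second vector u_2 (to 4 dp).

e_1 = a_1/‖a_1‖ = (3, -2)/3.6056 = (0.8321, -0.5547).
r_{12} = e_1·a_2 = 0.5547.
u_2 = a_2 − 0.5547·e_1 = (1.5385, 2.3077).

u_2 = (1.5385, 2.3077)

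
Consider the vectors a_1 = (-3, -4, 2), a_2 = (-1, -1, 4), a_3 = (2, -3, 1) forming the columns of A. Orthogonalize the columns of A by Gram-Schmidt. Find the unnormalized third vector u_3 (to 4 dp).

u_3 = (2.7811, -1.9865, 0.1987)

e_1 = a_1/‖a_1‖ = (-3, -4, 2)/5.3852 = (-0.5571, -0.7428, 0.3714).
r_{12} = e_1·a_2 = 2.7854.
u_2 = a_2 − 2.7854·e_1 = (0.5517, 1.0690, 2.9655).
‖u_2‖ = 3.2002, so e_2 = (0.1724, 0.3340, 0.9267).
r_{13} = e_1·a_3 = 1.4856; r_{23} = e_2·a_3 = 0.2694.
u_3 = a_3 − 1.4856·e_1 − 0.2694·e_2 = (2.7811, -1.9865, 0.1987).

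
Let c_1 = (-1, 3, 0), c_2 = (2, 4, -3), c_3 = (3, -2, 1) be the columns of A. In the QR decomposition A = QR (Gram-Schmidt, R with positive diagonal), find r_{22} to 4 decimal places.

c_1 = (-1, 3, 0); ‖c_1‖ = 3.1623, so e_1 = (-0.3162, 0.9487, 0.0000).
e_1·c_2 = (-0.3162)·2 + 0.9487·4 + 0.0000·(-3) = 3.1623.
u_2 = c_2 − 3.1623·e_1 = (3.0000, 1.0000, -3.0000).
r_{22} = ‖u_2‖ = 4.3589.

r_{22} = 4.3589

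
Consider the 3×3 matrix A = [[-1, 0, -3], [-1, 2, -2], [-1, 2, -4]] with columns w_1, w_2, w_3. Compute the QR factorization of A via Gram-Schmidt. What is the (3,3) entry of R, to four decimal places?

e_1 = w_1/‖w_1‖ = (-1, -1, -1)/1.7321 = (-0.5774, -0.5774, -0.5774).
r_{12} = e_1·w_2 = -2.3094.
u_2 = w_2 + 2.3094·e_1 = (-1.3333, 0.6667, 0.6667).
‖u_2‖ = 1.6330, so e_2 = (-0.8165, 0.4082, 0.4082).
r_{13} = e_1·w_3 = 5.1962; r_{23} = e_2·w_3 = 0.0000.
u_3 = w_3 − 5.1962·e_1 − 0.0000·e_2 = (0.0000, 1.0000, -1.0000).
r_{33} = ‖u_3‖ = 1.4142.

r_{33} = 1.4142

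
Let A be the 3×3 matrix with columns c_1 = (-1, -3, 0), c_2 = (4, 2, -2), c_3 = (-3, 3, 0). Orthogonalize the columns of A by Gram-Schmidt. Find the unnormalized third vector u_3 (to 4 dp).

c_1 = (-1, -3, 0); ‖c_1‖ = 3.1623, so e_1 = (-0.3162, -0.9487, 0.0000).
e_1·c_2 = (-0.3162)·4 + (-0.9487)·2 + 0.0000·(-2) = -3.1623.
u_2 = c_2 + 3.1623·e_1 = (3.0000, -1.0000, -2.0000).
‖u_2‖ = 3.7417, so e_2 = (0.8018, -0.2673, -0.5345).
e_1·c_3 = (-0.3162)·(-3) + (-0.9487)·3 + 0.0000·0 = -1.8974; e_2·c_3 = 0.8018·(-3) + (-0.2673)·3 + (-0.5345)·0 = -3.2071.
u_3 = c_3 + 1.8974·e_1 + 3.2071·e_2 = (-1.0286, 0.3429, -1.7143).

u_3 = (-1.0286, 0.3429, -1.7143)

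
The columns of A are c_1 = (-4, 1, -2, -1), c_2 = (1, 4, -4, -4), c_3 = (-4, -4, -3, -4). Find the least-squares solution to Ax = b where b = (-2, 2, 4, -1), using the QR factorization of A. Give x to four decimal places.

x = (0.5904, -0.2118, -0.3385)

c_1 = (-4, 1, -2, -1); ‖c_1‖ = 4.6904, so q_1 = (-0.8528, 0.2132, -0.4264, -0.2132).
q_1·c_2 = (-0.8528)·1 + 0.2132·4 + (-0.4264)·(-4) + (-0.2132)·(-4) = 2.5584.
u_2 = c_2 − 2.5584·q_1 = (3.1818, 3.4545, -2.9091, -3.4545).
‖u_2‖ = 6.5157, so q_2 = (0.4883, 0.5302, -0.4465, -0.5302).
q_1·c_3 = (-0.8528)·(-4) + 0.2132·(-4) + (-0.4264)·(-3) + (-0.2132)·(-4) = 4.6904; q_2·c_3 = 0.4883·(-4) + 0.5302·(-4) + (-0.4465)·(-3) + (-0.5302)·(-4) = -0.6139.
u_3 = c_3 − 4.6904·q_1 + 0.6139·q_2 = (0.2998, -4.6745, -1.2741, -3.3255).
‖u_3‖ = 5.8841, so q_3 = (0.0509, -0.7944, -0.2165, -0.5652).
Qᵀb = (0.6396, -1.1720, -1.9917).
Back-substitute: x_3 = -1.9917/5.8841 = -0.3385.
x_2 = (-1.1720 + 0.6139·(-0.3385))/6.5157 = -0.2118.
x_1 = (0.6396 − 2.5584·(-0.2118) − 4.6904·(-0.3385))/4.6904 = 0.5904.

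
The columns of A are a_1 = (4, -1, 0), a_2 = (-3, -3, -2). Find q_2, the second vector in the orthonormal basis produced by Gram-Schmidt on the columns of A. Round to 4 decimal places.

q_2 = (-0.2125, -0.8501, -0.4817)

a_1 = (4, -1, 0); ‖a_1‖ = 4.1231, so q_1 = (0.9701, -0.2425, 0.0000).
q_1·a_2 = 0.9701·(-3) + (-0.2425)·(-3) + 0.0000·(-2) = -2.1828.
u_2 = a_2 + 2.1828·q_1 = (-0.8824, -3.5294, -2.0000).
‖u_2‖ = 4.1515, so q_2 = (-0.2125, -0.8501, -0.4817).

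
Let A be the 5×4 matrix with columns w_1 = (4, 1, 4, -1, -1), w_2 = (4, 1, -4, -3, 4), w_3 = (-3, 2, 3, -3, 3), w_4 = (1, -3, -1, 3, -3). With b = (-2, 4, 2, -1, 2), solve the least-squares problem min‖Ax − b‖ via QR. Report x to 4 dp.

q_1 = w_1/‖w_1‖ = (4, 1, 4, -1, -1)/5.9161 = (0.6761, 0.1690, 0.6761, -0.1690, -0.1690).
r_{12} = q_1·w_2 = 0.0000.
u_2 = w_2 − 0.0000·q_1 = (4.0000, 1.0000, -4.0000, -3.0000, 4.0000).
‖u_2‖ = 7.6158, so q_2 = (0.5252, 0.1313, -0.5252, -0.3939, 0.5252).
r_{13} = q_1·w_3 = 0.3381; r_{23} = q_2·w_3 = -0.1313.
u_3 = w_3 − 0.3381·q_1 + 0.1313·q_2 = (-3.1596, 1.9601, 2.7025, -2.9946, 3.1261).
‖u_3‖ = 6.3141, so q_3 = (-0.5004, 0.3104, 0.4280, -0.4743, 0.4951).
r_{14} = q_1·w_4 = -0.5071; r_{24} = q_2·w_4 = -2.1009; r_{34} = q_3·w_4 = -4.7678.
u_4 = w_4 + 0.5071·q_1 + 2.1009·q_2 + 4.7678·q_3 = (0.0605, -1.1584, 0.2800, -0.1745, 0.3782).
‖u_4‖ = 1.2639, so q_4 = (0.0479, -0.9165, 0.2216, -0.1381, 0.2993).
Qᵀb = (0.5071, -0.1313, 4.5630, -2.5821).
Back-substitute: x_4 = -2.5821/1.2639 = -2.0430.
x_3 = (4.5630 + 4.7678·(-2.0430))/6.3141 = -0.8200.
x_2 = (-0.1313 + 0.1313·(-0.8200) + 2.1009·(-2.0430))/7.6158 = -0.5950.
x_1 = (0.5071 − 0.0000·(-0.5950) − 0.3381·(-0.8200) + 0.5071·(-2.0430))/5.9161 = -0.0425.

x = (-0.0425, -0.5950, -0.8200, -2.0430)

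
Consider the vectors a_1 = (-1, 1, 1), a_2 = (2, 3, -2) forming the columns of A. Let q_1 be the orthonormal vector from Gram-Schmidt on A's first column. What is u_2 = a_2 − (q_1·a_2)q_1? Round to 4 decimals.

q_1 = a_1/‖a_1‖ = (-1, 1, 1)/1.7321 = (-0.5774, 0.5774, 0.5774).
r_{12} = q_1·a_2 = -0.5774.
u_2 = a_2 + 0.5774·q_1 = (1.6667, 3.3333, -1.6667).

u_2 = (1.6667, 3.3333, -1.6667)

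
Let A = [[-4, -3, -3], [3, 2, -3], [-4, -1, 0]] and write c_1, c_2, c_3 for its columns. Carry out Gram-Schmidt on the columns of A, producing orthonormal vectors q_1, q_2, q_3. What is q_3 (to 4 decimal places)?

q_1 = c_1/‖c_1‖ = (-4, 3, -4)/6.4031 = (-0.6247, 0.4685, -0.6247).
r_{12} = q_1·c_2 = 3.4358.
u_2 = c_2 − 3.4358·q_1 = (-0.8537, 0.3902, 1.1463).
‖u_2‖ = 1.4816, so q_2 = (-0.5762, 0.2634, 0.7737).
r_{13} = q_1·c_3 = 0.4685; r_{23} = q_2·c_3 = 0.9383.
u_3 = c_3 − 0.4685·q_1 − 0.9383·q_2 = (-2.1667, -3.4667, -0.4333).
‖u_3‖ = 4.1110, so q_3 = (-0.5270, -0.8433, -0.1054).

q_3 = (-0.5270, -0.8433, -0.1054)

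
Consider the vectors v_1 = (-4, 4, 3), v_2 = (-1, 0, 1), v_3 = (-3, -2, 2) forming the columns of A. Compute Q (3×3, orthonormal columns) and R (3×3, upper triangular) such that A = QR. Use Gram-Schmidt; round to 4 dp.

v_1 = (-4, 4, 3); ‖v_1‖ = 6.4031, so q_1 = (-0.6247, 0.6247, 0.4685).
q_1·v_2 = (-0.6247)·(-1) + 0.6247·0 + 0.4685·1 = 1.0932.
u_2 = v_2 − 1.0932·q_1 = (-0.3171, -0.6829, 0.4878).
‖u_2‖ = 0.8971, so q_2 = (-0.3534, -0.7612, 0.5437).
q_1·v_3 = (-0.6247)·(-3) + 0.6247·(-2) + 0.4685·2 = 1.5617; q_2·v_3 = (-0.3534)·(-3) + (-0.7612)·(-2) + 0.5437·2 = 3.6702.
u_3 = v_3 − 1.5617·q_1 − 3.6702·q_2 = (-0.7273, -0.1818, -0.7273).
‖u_3‖ = 1.0445, so q_3 = (-0.6963, -0.1741, -0.6963).

Q = [[-0.6247, -0.3534, -0.6963], [0.6247, -0.7612, -0.1741], [0.4685, 0.5437, -0.6963]], R = [[6.4031, 1.0932, 1.5617], [0.0000, 0.8971, 3.6702], [0.0000, 0.0000, 1.0445]]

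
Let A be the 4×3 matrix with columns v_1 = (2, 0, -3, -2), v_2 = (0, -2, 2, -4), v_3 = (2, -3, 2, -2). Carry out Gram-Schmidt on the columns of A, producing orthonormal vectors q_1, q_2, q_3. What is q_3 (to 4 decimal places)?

q_1 = v_1/‖v_1‖ = (2, 0, -3, -2)/4.1231 = (0.4851, 0.0000, -0.7276, -0.4851).
r_{12} = q_1·v_2 = 0.4851.
u_2 = v_2 − 0.4851·q_1 = (-0.2353, -2.0000, 2.3529, -3.7647).
‖u_2‖ = 4.8749, so q_2 = (-0.0483, -0.4103, 0.4827, -0.7723).
r_{13} = q_1·v_3 = 0.4851; r_{23} = q_2·v_3 = 3.6441.
u_3 = v_3 − 0.4851·q_1 − 3.6441·q_2 = (1.9406, -1.5050, 0.5941, 1.0495).
‖u_3‖ = 2.7359, so q_3 = (0.7093, -0.5501, 0.2171, 0.3836).

q_3 = (0.7093, -0.5501, 0.2171, 0.3836)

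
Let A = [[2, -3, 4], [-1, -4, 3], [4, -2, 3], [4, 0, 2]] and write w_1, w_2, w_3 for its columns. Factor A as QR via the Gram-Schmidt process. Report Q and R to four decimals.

Q = [[0.3288, -0.4796, 0.6321], [-0.1644, -0.8327, -0.1313], [0.6576, -0.1792, -0.6855], [0.6576, 0.2108, 0.3366]], R = [[6.0828, -1.6440, 4.1100], [0.0000, 5.1281, -4.5325], [0.0000, 0.0000, 0.7512]]

w_1 = (2, -1, 4, 4); ‖w_1‖ = 6.0828, so e_1 = (0.3288, -0.1644, 0.6576, 0.6576).
e_1·w_2 = 0.3288·(-3) + (-0.1644)·(-4) + 0.6576·(-2) + 0.6576·0 = -1.6440.
u_2 = w_2 + 1.6440·e_1 = (-2.4595, -4.2703, -0.9189, 1.0811).
‖u_2‖ = 5.1281, so e_2 = (-0.4796, -0.8327, -0.1792, 0.2108).
e_1·w_3 = 0.3288·4 + (-0.1644)·3 + 0.6576·3 + 0.6576·2 = 4.1100; e_2·w_3 = (-0.4796)·4 + (-0.8327)·3 + (-0.1792)·3 + 0.2108·2 = -4.5325.
u_3 = w_3 − 4.1100·e_1 + 4.5325·e_2 = (0.4748, -0.0987, -0.5149, 0.2528).
‖u_3‖ = 0.7512, so e_3 = (0.6321, -0.1313, -0.6855, 0.3366).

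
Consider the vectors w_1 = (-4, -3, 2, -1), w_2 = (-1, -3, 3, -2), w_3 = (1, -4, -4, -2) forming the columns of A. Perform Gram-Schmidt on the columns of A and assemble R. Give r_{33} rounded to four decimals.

r_{33} = 6.0463

q_1 = w_1/‖w_1‖ = (-4, -3, 2, -1)/5.4772 = (-0.7303, -0.5477, 0.3651, -0.1826).
r_{12} = q_1·w_2 = 3.8341.
u_2 = w_2 − 3.8341·q_1 = (1.8000, -0.9000, 1.6000, -1.3000).
‖u_2‖ = 2.8810, so q_2 = (0.6248, -0.3124, 0.5554, -0.4512).
r_{13} = q_1·w_3 = 0.3651; r_{23} = q_2·w_3 = 0.5554.
u_3 = w_3 − 0.3651·q_1 − 0.5554·q_2 = (0.9197, -3.6265, -4.4418, -1.6827).
r_{33} = ‖u_3‖ = 6.0463.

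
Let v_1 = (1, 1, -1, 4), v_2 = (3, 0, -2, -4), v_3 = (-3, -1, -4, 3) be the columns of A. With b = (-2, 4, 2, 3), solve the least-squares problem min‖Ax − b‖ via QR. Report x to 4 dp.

x = (0.4055, -0.7543, -0.3335)

v_1 = (1, 1, -1, 4); ‖v_1‖ = 4.3589, so e_1 = (0.2294, 0.2294, -0.2294, 0.9177).
e_1·v_2 = 0.2294·3 + 0.2294·0 + (-0.2294)·(-2) + 0.9177·(-4) = -2.5236.
u_2 = v_2 + 2.5236·e_1 = (3.5789, 0.5789, -2.5789, -1.6842).
‖u_2‖ = 4.7573, so e_2 = (0.7523, 0.1217, -0.5421, -0.3540).
e_1·v_3 = 0.2294·(-3) + 0.2294·(-1) + (-0.2294)·(-4) + 0.9177·3 = 2.7530; e_2·v_3 = 0.7523·(-3) + 0.1217·(-1) + (-0.5421)·(-4) + (-0.3540)·3 = -1.2723.
u_3 = v_3 − 2.7530·e_1 + 1.2723·e_2 = (-2.6744, -1.4767, -4.0581, 0.0233).
‖u_3‖ = 5.0796, so e_3 = (-0.5265, -0.2907, -0.7989, 0.0046).
Qᵀb = (2.7530, -3.1641, -1.6940).
Back-substitute: x_3 = -1.6940/5.0796 = -0.3335.
x_2 = (-3.1641 + 1.2723·(-0.3335))/4.7573 = -0.7543.
x_1 = (2.7530 + 2.5236·(-0.7543) − 2.7530·(-0.3335))/4.3589 = 0.4055.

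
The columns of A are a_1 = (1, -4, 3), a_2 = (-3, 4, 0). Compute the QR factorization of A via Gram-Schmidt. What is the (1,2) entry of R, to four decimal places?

r_{12} = -3.7262

a_1 = (1, -4, 3); ‖a_1‖ = 5.0990, so q_1 = (0.1961, -0.7845, 0.5883).
r_{12} = q_1·a_2 = -3.7262.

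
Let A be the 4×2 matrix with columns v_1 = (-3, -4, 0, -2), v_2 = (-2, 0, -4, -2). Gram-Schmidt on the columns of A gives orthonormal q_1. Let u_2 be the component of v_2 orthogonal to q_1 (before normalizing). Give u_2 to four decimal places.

q_1 = v_1/‖v_1‖ = (-3, -4, 0, -2)/5.3852 = (-0.5571, -0.7428, 0.0000, -0.3714).
r_{12} = q_1·v_2 = 1.8570.
u_2 = v_2 − 1.8570·q_1 = (-0.9655, 1.3793, -4.0000, -1.3103).

u_2 = (-0.9655, 1.3793, -4.0000, -1.3103)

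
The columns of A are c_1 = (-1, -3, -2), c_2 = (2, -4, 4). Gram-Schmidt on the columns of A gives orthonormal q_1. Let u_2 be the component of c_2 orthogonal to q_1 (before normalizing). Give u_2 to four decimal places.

u_2 = (2.1429, -3.5714, 4.2857)

q_1 = c_1/‖c_1‖ = (-1, -3, -2)/3.7417 = (-0.2673, -0.8018, -0.5345).
r_{12} = q_1·c_2 = 0.5345.
u_2 = c_2 − 0.5345·q_1 = (2.1429, -3.5714, 4.2857).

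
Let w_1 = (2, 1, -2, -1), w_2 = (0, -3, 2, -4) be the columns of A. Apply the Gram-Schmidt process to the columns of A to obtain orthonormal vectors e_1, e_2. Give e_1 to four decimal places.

w_1 = (2, 1, -2, -1); ‖w_1‖ = 3.1623, so e_1 = (0.6325, 0.3162, -0.6325, -0.3162).

e_1 = (0.6325, 0.3162, -0.6325, -0.3162)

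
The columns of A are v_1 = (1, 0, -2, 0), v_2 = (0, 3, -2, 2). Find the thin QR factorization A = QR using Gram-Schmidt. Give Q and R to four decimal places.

Q = [[0.4472, -0.2154], [0.0000, 0.8076], [-0.8944, -0.1077], [0.0000, 0.5384]], R = [[2.2361, 1.7889], [0.0000, 3.7148]]

v_1 = (1, 0, -2, 0); ‖v_1‖ = 2.2361, so q_1 = (0.4472, 0.0000, -0.8944, 0.0000).
q_1·v_2 = 0.4472·0 + 0.0000·3 + (-0.8944)·(-2) + 0.0000·2 = 1.7889.
u_2 = v_2 − 1.7889·q_1 = (-0.8000, 3.0000, -0.4000, 2.0000).
‖u_2‖ = 3.7148, so q_2 = (-0.2154, 0.8076, -0.1077, 0.5384).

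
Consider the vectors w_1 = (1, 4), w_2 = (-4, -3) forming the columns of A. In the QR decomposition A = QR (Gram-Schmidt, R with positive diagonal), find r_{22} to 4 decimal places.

r_{22} = 3.1530

w_1 = (1, 4); ‖w_1‖ = 4.1231, so e_1 = (0.2425, 0.9701).
e_1·w_2 = 0.2425·(-4) + 0.9701·(-3) = -3.8806.
u_2 = w_2 + 3.8806·e_1 = (-3.0588, 0.7647).
r_{22} = ‖u_2‖ = 3.1530.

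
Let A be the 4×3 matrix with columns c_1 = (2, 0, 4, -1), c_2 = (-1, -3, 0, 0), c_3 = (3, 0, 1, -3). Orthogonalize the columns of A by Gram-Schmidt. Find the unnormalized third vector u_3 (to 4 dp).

u_3 = (1.6165, -0.5388, -1.4078, -2.3981)

e_1 = c_1/‖c_1‖ = (2, 0, 4, -1)/4.5826 = (0.4364, 0.0000, 0.8729, -0.2182).
r_{12} = e_1·c_2 = -0.4364.
u_2 = c_2 + 0.4364·e_1 = (-0.8095, -3.0000, 0.3810, -0.0952).
‖u_2‖ = 3.1320, so e_2 = (-0.2585, -0.9578, 0.1216, -0.0304).
r_{13} = e_1·c_3 = 2.8368; r_{23} = e_2·c_3 = -0.5625.
u_3 = c_3 − 2.8368·e_1 + 0.5625·e_2 = (1.6165, -0.5388, -1.4078, -2.3981).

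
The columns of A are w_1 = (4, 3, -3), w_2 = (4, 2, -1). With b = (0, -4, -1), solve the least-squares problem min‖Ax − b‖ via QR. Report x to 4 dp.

w_1 = (4, 3, -3); ‖w_1‖ = 5.8310, so e_1 = (0.6860, 0.5145, -0.5145).
e_1·w_2 = 0.6860·4 + 0.5145·2 + (-0.5145)·(-1) = 4.2875.
u_2 = w_2 − 4.2875·e_1 = (1.0588, -0.2059, 1.2059).
‖u_2‖ = 1.6179, so e_2 = (0.6544, -0.1273, 0.7453).
Qᵀb = (-1.5435, -0.2363).
Back-substitute: x_2 = -0.2363/1.6179 = -0.1461.
x_1 = (-1.5435 − 4.2875·(-0.1461))/5.8310 = -0.1573.

x = (-0.1573, -0.1461)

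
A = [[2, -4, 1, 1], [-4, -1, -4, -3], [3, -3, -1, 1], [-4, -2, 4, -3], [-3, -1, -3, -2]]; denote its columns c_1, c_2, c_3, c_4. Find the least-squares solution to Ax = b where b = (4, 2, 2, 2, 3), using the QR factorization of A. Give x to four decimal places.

x = (-1.4143, -1.3429, -0.2190, 1.8411)

q_1 = c_1/‖c_1‖ = (2, -4, 3, -4, -3)/7.3485 = (0.2722, -0.5443, 0.4082, -0.5443, -0.4082).
r_{12} = q_1·c_2 = -0.2722.
u_2 = c_2 + 0.2722·q_1 = (-3.9259, -1.1481, -2.8889, -2.1481, -1.1111).
‖u_2‖ = 5.5611, so q_2 = (-0.7060, -0.2065, -0.5195, -0.3863, -0.1998).
r_{13} = q_1·c_3 = 1.0887; r_{23} = q_2·c_3 = -0.3064.
u_3 = c_3 − 1.0887·q_1 + 0.3064·q_2 = (0.4874, -3.4707, -1.6036, 4.4743, -2.6168).
‖u_3‖ = 6.4592, so q_3 = (0.0755, -0.5373, -0.2483, 0.6927, -0.4051).
r_{14} = q_1·c_4 = 4.7629; r_{24} = q_2·c_4 = 0.9524; r_{34} = q_3·c_4 = 0.1713.
u_4 = c_4 − 4.7629·q_1 − 0.9524·q_2 − 0.1713·q_3 = (0.3631, -0.1187, -0.4072, -0.1582, 0.2041).
‖u_4‖ = 0.6152, so q_4 = (0.5903, -0.1930, -0.6619, -0.2572, 0.3318).
Qᵀb = (-1.4969, -5.6477, -1.0993, 1.1326).
Back-substitute: x_4 = 1.1326/0.6152 = 1.8411.
x_3 = (-1.0993 − 0.1713·1.8411)/6.4592 = -0.2190.
x_2 = (-5.6477 + 0.3064·(-0.2190) − 0.9524·1.8411)/5.5611 = -1.3429.
x_1 = (-1.4969 + 0.2722·(-1.3429) − 1.0887·(-0.2190) − 4.7629·1.8411)/7.3485 = -1.4143.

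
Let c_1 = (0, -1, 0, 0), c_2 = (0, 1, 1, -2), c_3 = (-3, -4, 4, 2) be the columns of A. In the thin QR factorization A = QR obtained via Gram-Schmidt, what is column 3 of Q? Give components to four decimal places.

q_3 = (-0.5571, 0.0000, 0.7428, 0.3714)

c_1 = (0, -1, 0, 0); ‖c_1‖ = 1.0000, so q_1 = (0.0000, -1.0000, 0.0000, 0.0000).
q_1·c_2 = 0.0000·0 + (-1.0000)·1 + 0.0000·1 + 0.0000·(-2) = -1.0000.
u_2 = c_2 + 1.0000·q_1 = (0.0000, 0.0000, 1.0000, -2.0000).
‖u_2‖ = 2.2361, so q_2 = (0.0000, 0.0000, 0.4472, -0.8944).
q_1·c_3 = 0.0000·(-3) + (-1.0000)·(-4) + 0.0000·4 + 0.0000·2 = 4.0000; q_2·c_3 = 0.0000·(-3) + 0.0000·(-4) + 0.4472·4 + (-0.8944)·2 = 0.0000.
u_3 = c_3 − 4.0000·q_1 + 0.0000·q_2 = (-3.0000, 0.0000, 4.0000, 2.0000).
‖u_3‖ = 5.3852, so q_3 = (-0.5571, 0.0000, 0.7428, 0.3714).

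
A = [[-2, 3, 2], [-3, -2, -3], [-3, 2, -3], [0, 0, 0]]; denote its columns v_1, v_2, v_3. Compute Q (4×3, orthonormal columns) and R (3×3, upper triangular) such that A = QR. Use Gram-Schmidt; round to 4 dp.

Q = [[-0.4264, 0.6262, 0.6527], [-0.6396, -0.7190, 0.2720], [-0.6396, 0.3015, -0.7071], [0.0000, 0.0000, 0.0000]], R = [[4.6904, -1.2792, 2.9848], [0.0000, 3.9196, 2.5049], [0.0000, 0.0000, 2.6109]]

v_1 = (-2, -3, -3, 0); ‖v_1‖ = 4.6904, so e_1 = (-0.4264, -0.6396, -0.6396, 0.0000).
e_1·v_2 = (-0.4264)·3 + (-0.6396)·(-2) + (-0.6396)·2 + 0.0000·0 = -1.2792.
u_2 = v_2 + 1.2792·e_1 = (2.4545, -2.8182, 1.1818, 0.0000).
‖u_2‖ = 3.9196, so e_2 = (0.6262, -0.7190, 0.3015, 0.0000).
e_1·v_3 = (-0.4264)·2 + (-0.6396)·(-3) + (-0.6396)·(-3) + 0.0000·0 = 2.9848; e_2·v_3 = 0.6262·2 + (-0.7190)·(-3) + 0.3015·(-3) + 0.0000·0 = 2.5049.
u_3 = v_3 − 2.9848·e_1 − 2.5049·e_2 = (1.7041, 0.7101, -1.8462, 0.0000).
‖u_3‖ = 2.6109, so e_3 = (0.6527, 0.2720, -0.7071, 0.0000).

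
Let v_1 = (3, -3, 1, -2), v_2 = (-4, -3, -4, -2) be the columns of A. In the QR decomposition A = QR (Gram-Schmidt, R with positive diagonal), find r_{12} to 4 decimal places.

q_1 = v_1/‖v_1‖ = (3, -3, 1, -2)/4.7958 = (0.6255, -0.6255, 0.2085, -0.4170).
r_{12} = q_1·v_2 = -0.6255.

r_{12} = -0.6255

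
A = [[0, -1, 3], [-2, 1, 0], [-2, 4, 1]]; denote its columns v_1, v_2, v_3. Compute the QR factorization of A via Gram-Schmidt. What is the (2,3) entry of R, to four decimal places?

v_1 = (0, -2, -2); ‖v_1‖ = 2.8284, so q_1 = (0.0000, -0.7071, -0.7071).
q_1·v_2 = 0.0000·(-1) + (-0.7071)·1 + (-0.7071)·4 = -3.5355.
u_2 = v_2 + 3.5355·q_1 = (-1.0000, -1.5000, 1.5000).
‖u_2‖ = 2.3452, so q_2 = (-0.4264, -0.6396, 0.6396).
r_{23} = q_2·v_3 = -0.6396.

r_{23} = -0.6396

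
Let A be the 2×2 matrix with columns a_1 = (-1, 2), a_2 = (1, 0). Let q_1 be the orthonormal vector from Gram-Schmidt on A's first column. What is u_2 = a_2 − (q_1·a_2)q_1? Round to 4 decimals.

u_2 = (0.8000, 0.4000)

a_1 = (-1, 2); ‖a_1‖ = 2.2361, so q_1 = (-0.4472, 0.8944).
q_1·a_2 = (-0.4472)·1 + 0.8944·0 = -0.4472.
u_2 = a_2 + 0.4472·q_1 = (0.8000, 0.4000).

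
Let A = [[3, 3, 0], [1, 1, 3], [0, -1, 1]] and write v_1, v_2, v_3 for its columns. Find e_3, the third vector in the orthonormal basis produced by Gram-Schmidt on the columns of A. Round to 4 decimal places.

e_1 = v_1/‖v_1‖ = (3, 1, 0)/3.1623 = (0.9487, 0.3162, 0.0000).
r_{12} = e_1·v_2 = 3.1623.
u_2 = v_2 − 3.1623·e_1 = (0.0000, 0.0000, -1.0000).
‖u_2‖ = 1.0000, so e_2 = (0.0000, 0.0000, -1.0000).
r_{13} = e_1·v_3 = 0.9487; r_{23} = e_2·v_3 = -1.0000.
u_3 = v_3 − 0.9487·e_1 + 1.0000·e_2 = (-0.9000, 2.7000, 0.0000).
‖u_3‖ = 2.8460, so e_3 = (-0.3162, 0.9487, 0.0000).

e_3 = (-0.3162, 0.9487, 0.0000)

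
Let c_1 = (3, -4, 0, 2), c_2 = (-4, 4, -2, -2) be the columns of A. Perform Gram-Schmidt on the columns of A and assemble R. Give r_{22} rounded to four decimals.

e_1 = c_1/‖c_1‖ = (3, -4, 0, 2)/5.3852 = (0.5571, -0.7428, 0.0000, 0.3714).
r_{12} = e_1·c_2 = -5.9423.
u_2 = c_2 + 5.9423·e_1 = (-0.6897, -0.4138, -2.0000, 0.2069).
r_{22} = ‖u_2‖ = 2.1656.

r_{22} = 2.1656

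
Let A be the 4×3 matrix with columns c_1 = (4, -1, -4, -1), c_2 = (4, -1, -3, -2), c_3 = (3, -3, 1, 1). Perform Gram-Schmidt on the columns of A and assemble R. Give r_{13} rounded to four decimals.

r_{13} = 1.7150

e_1 = c_1/‖c_1‖ = (4, -1, -4, -1)/5.8310 = (0.6860, -0.1715, -0.6860, -0.1715).
r_{13} = e_1·c_3 = 1.7150.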